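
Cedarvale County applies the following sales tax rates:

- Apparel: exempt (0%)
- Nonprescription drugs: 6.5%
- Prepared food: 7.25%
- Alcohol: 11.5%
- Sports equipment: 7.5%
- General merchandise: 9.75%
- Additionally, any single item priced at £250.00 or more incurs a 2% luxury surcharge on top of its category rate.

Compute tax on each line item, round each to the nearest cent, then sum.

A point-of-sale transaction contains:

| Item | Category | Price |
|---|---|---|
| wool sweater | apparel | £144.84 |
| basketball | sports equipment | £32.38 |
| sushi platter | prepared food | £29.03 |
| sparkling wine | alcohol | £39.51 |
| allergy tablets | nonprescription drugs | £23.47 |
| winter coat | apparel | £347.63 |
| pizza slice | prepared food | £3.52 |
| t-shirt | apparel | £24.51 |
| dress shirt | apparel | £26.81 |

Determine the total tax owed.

Wool sweater £144.84: apparel → 0% → £0.00
Basketball £32.38: sports equipment → 7.5% → £2.43
Sushi platter £29.03: prepared food → 7.25% → £2.10
Sparkling wine £39.51: alcohol → 11.5% → £4.54
Allergy tablets £23.47: nonprescription drugs → 6.5% → £1.53
Winter coat £347.63: apparel → 0% + 2% surcharge = 2% → £6.95
Pizza slice £3.52: prepared food → 7.25% → £0.26
T-shirt £24.51: apparel → 0% → £0.00
Dress shirt £26.81: apparel → 0% → £0.00
Total tax = £2.43 + £2.10 + £4.54 + £1.53 + £6.95 + £0.26 = £17.81

£17.81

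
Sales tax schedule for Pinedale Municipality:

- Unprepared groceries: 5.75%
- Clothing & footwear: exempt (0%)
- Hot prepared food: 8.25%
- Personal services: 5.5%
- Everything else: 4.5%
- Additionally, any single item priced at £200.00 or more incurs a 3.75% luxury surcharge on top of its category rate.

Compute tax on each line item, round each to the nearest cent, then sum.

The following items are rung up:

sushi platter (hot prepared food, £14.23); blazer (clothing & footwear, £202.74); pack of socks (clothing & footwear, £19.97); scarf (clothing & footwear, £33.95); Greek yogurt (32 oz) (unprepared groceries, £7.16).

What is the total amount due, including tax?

Sushi platter £14.23: hot prepared food → 8.25% → £1.17
Blazer £202.74: clothing & footwear → 0% + 3.75% surcharge = 3.75% → £7.60
Pack of socks £19.97: clothing & footwear → 0% → £0.00
Scarf £33.95: clothing & footwear → 0% → £0.00
Greek yogurt (32 oz) £7.16: unprepared groceries → 5.75% → £0.41
Subtotal = £278.05; tax = £9.18; total due = £287.23

£287.23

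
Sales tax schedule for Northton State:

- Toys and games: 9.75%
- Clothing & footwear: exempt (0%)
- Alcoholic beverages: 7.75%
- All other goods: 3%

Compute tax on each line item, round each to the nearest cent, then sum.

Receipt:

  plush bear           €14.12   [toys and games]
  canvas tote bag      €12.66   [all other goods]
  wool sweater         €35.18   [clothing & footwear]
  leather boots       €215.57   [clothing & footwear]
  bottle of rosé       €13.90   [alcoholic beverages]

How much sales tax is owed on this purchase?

Plush bear €14.12: toys and games → 9.75% → €1.38
Canvas tote bag €12.66: all other goods → 3% → €0.38
Wool sweater €35.18: clothing & footwear → 0% → €0.00
Leather boots €215.57: clothing & footwear → 0% → €0.00
Bottle of rosé €13.90: alcoholic beverages → 7.75% → €1.08
Total tax = €1.38 + €0.38 + €1.08 = €2.84

€2.84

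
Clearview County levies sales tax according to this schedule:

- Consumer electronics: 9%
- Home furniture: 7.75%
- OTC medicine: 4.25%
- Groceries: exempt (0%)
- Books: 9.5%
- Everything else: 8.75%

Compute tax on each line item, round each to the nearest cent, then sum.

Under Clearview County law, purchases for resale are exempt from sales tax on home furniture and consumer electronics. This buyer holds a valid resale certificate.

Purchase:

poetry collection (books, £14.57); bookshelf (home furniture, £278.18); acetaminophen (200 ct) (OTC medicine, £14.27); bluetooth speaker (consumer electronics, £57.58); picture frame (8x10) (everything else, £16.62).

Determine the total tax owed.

Poetry collection £14.57: books → 9.5% → £1.38
Bookshelf £278.18: home furniture, buyer-exempt → 0% → £0.00
Acetaminophen (200 ct) £14.27: OTC medicine → 4.25% → £0.61
Bluetooth speaker £57.58: consumer electronics, buyer-exempt → 0% → £0.00
Picture frame (8x10) £16.62: everything else → 8.75% → £1.45
Total tax = £1.38 + £0.61 + £1.45 = £3.44

£3.44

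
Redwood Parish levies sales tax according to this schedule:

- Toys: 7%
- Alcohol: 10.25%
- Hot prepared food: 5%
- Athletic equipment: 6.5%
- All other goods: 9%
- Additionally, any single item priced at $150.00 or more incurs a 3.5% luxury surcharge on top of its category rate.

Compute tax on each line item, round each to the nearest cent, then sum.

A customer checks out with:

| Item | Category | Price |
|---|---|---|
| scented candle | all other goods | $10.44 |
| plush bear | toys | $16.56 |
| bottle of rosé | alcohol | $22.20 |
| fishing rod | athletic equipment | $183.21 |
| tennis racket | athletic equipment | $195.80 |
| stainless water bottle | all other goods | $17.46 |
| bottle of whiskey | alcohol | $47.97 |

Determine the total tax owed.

Scented candle $10.44: all other goods → 9% → $0.94
Plush bear $16.56: toys → 7% → $1.16
Bottle of rosé $22.20: alcohol → 10.25% → $2.28
Fishing rod $183.21: athletic equipment → 6.5% + 3.5% surcharge = 10% → $18.32
Tennis racket $195.80: athletic equipment → 6.5% + 3.5% surcharge = 10% → $19.58
Stainless water bottle $17.46: all other goods → 9% → $1.57
Bottle of whiskey $47.97: alcohol → 10.25% → $4.92
Total tax = $0.94 + $1.16 + $2.28 + $18.32 + $19.58 + $1.57 + $4.92 = $48.77

$48.77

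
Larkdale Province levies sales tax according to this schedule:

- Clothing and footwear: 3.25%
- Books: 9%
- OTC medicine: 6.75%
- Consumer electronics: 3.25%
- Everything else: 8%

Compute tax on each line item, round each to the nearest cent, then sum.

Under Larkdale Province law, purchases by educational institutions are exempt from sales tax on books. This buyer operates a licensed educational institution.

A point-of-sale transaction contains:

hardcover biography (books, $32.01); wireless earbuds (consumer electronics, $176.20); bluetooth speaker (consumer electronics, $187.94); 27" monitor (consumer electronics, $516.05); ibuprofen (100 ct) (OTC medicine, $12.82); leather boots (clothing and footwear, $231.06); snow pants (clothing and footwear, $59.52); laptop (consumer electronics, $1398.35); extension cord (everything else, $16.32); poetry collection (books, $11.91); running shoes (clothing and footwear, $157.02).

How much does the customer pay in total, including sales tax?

Hardcover biography $32.01: books, buyer-exempt → 0% → $0.00
Wireless earbuds $176.20: consumer electronics → 3.25% → $5.73
Bluetooth speaker $187.94: consumer electronics → 3.25% → $6.11
27" monitor $516.05: consumer electronics → 3.25% → $16.77
Ibuprofen (100 ct) $12.82: OTC medicine → 6.75% → $0.87
Leather boots $231.06: clothing and footwear → 3.25% → $7.51
Snow pants $59.52: clothing and footwear → 3.25% → $1.93
Laptop $1398.35: consumer electronics → 3.25% → $45.45
Extension cord $16.32: everything else → 8% → $1.31
Poetry collection $11.91: books, buyer-exempt → 0% → $0.00
Running shoes $157.02: clothing and footwear → 3.25% → $5.10
Subtotal = $2799.20; tax = $90.78; total due = $2889.98

$2889.98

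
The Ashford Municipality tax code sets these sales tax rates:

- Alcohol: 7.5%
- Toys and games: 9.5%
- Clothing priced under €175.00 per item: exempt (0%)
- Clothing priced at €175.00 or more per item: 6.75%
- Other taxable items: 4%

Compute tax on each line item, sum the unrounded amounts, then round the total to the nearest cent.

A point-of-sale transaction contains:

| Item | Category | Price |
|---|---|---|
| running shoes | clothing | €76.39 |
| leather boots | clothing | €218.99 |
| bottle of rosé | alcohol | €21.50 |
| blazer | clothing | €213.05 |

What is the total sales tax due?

Running shoes €76.39: clothing, under €175.00 → 0% → €0.00
Leather boots €218.99: clothing, €175.00 or more → 6.75% → €14.781825
Bottle of rosé €21.50: alcohol → 7.5% → €1.6125
Blazer €213.05: clothing, €175.00 or more → 6.75% → €14.380875
Unrounded tax sum = €30.7752 → €30.78

€30.78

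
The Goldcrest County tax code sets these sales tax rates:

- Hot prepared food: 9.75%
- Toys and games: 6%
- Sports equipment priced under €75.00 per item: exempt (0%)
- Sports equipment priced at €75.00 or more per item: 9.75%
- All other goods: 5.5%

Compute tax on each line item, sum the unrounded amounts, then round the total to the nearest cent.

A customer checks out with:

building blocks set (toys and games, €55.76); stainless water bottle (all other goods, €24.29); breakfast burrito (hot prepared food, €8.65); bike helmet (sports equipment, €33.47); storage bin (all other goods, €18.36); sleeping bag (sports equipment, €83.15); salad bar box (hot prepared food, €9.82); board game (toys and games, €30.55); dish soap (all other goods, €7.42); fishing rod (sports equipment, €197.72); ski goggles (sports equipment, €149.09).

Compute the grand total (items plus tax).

€669.93

Building blocks set €55.76: toys and games → 6% → €3.3456
Stainless water bottle €24.29: all other goods → 5.5% → €1.33595
Breakfast burrito €8.65: hot prepared food → 9.75% → €0.843375
Bike helmet €33.47: sports equipment, under €75.00 → 0% → €0.00
Storage bin €18.36: all other goods → 5.5% → €1.0098
Sleeping bag €83.15: sports equipment, €75.00 or more → 9.75% → €8.107125
Salad bar box €9.82: hot prepared food → 9.75% → €0.95745
Board game €30.55: toys and games → 6% → €1.833
Dish soap €7.42: all other goods → 5.5% → €0.4081
Fishing rod €197.72: sports equipment, €75.00 or more → 9.75% → €19.2777
Ski goggles €149.09: sports equipment, €75.00 or more → 9.75% → €14.536275
Subtotal = €618.28; unrounded tax = €51.654375 → €51.65; total due = €669.93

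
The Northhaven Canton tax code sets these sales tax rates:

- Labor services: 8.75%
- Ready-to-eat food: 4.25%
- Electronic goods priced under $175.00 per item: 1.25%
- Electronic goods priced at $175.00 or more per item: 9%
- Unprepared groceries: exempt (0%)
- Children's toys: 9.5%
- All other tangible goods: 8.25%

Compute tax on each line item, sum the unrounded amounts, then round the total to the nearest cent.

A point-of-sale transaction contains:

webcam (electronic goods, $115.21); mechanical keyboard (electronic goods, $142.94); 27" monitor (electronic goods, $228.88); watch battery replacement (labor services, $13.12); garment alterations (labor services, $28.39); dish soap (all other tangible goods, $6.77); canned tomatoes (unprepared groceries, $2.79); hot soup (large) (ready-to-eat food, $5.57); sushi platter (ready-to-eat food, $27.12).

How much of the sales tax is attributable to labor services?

$3.63

Watch battery replacement $13.12: labor services → 8.75% → $1.148
Garment alterations $28.39: labor services → 8.75% → $2.484125
Tax on labor services: unrounded sum = $3.632125 → $3.63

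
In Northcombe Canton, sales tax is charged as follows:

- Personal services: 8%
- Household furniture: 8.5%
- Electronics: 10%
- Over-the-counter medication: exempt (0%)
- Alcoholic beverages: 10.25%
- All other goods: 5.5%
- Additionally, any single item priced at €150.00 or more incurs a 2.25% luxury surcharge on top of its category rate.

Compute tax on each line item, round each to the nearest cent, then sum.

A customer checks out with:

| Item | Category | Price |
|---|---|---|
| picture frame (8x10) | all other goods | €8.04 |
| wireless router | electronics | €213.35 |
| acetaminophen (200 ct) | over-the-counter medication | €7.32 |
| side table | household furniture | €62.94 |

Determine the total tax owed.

€31.93

Picture frame (8x10) €8.04: all other goods → 5.5% → €0.44
Wireless router €213.35: electronics → 10% + 2.25% surcharge = 12.25% → €26.14
Acetaminophen (200 ct) €7.32: over-the-counter medication → 0% → €0.00
Side table €62.94: household furniture → 8.5% → €5.35
Total tax = €0.44 + €26.14 + €5.35 = €31.93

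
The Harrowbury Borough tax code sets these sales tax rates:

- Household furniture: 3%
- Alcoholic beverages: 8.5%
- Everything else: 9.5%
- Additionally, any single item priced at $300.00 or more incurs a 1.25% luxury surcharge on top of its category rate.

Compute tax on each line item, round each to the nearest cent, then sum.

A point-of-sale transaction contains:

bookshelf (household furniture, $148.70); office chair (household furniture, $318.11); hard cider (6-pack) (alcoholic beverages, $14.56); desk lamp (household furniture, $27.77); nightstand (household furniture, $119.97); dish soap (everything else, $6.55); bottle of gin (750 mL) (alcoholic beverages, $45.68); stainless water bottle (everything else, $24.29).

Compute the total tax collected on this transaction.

$30.46

Bookshelf $148.70: household furniture → 3% → $4.46
Office chair $318.11: household furniture → 3% + 1.25% surcharge = 4.25% → $13.52
Hard cider (6-pack) $14.56: alcoholic beverages → 8.5% → $1.24
Desk lamp $27.77: household furniture → 3% → $0.83
Nightstand $119.97: household furniture → 3% → $3.60
Dish soap $6.55: everything else → 9.5% → $0.62
Bottle of gin (750 mL) $45.68: alcoholic beverages → 8.5% → $3.88
Stainless water bottle $24.29: everything else → 9.5% → $2.31
Total tax = $4.46 + $13.52 + $1.24 + $0.83 + $3.60 + $0.62 + $3.88 + $2.31 = $30.46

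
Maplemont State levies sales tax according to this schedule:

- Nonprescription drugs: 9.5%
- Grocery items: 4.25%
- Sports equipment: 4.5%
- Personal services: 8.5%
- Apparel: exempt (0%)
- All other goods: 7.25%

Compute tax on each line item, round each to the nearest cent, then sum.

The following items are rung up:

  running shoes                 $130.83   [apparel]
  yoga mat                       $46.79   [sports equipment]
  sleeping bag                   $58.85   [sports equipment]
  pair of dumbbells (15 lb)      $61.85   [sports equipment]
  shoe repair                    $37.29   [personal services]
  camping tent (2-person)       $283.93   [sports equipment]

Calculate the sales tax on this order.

Running shoes $130.83: apparel → 0% → $0.00
Yoga mat $46.79: sports equipment → 4.5% → $2.11
Sleeping bag $58.85: sports equipment → 4.5% → $2.65
Pair of dumbbells (15 lb) $61.85: sports equipment → 4.5% → $2.78
Shoe repair $37.29: personal services → 8.5% → $3.17
Camping tent (2-person) $283.93: sports equipment → 4.5% → $12.78
Total tax = $2.11 + $2.65 + $2.78 + $3.17 + $12.78 = $23.49

$23.49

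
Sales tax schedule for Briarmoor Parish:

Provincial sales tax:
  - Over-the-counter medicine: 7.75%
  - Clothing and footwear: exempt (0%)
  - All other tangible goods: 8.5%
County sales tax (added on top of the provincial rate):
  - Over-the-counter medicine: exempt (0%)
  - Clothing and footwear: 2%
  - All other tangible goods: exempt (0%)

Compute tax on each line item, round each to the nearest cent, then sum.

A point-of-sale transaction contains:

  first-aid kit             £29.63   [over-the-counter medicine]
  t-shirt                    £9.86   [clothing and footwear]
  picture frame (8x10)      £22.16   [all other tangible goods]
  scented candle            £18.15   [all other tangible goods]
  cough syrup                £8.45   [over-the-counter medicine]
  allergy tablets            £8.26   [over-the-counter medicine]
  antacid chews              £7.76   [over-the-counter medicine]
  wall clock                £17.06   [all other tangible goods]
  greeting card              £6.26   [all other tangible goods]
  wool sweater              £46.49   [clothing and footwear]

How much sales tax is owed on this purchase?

First-aid kit £29.63: over-the-counter medicine → 7.75% + 0% county = 7.75% → £2.30
T-shirt £9.86: clothing and footwear → 0% + 2% county = 2% → £0.20
Picture frame (8x10) £22.16: all other tangible goods → 8.5% + 0% county = 8.5% → £1.88
Scented candle £18.15: all other tangible goods → 8.5% + 0% county = 8.5% → £1.54
Cough syrup £8.45: over-the-counter medicine → 7.75% + 0% county = 7.75% → £0.65
Allergy tablets £8.26: over-the-counter medicine → 7.75% + 0% county = 7.75% → £0.64
Antacid chews £7.76: over-the-counter medicine → 7.75% + 0% county = 7.75% → £0.60
Wall clock £17.06: all other tangible goods → 8.5% + 0% county = 8.5% → £1.45
Greeting card £6.26: all other tangible goods → 8.5% + 0% county = 8.5% → £0.53
Wool sweater £46.49: clothing and footwear → 0% + 2% county = 2% → £0.93
Total tax = £2.30 + £0.20 + £1.88 + £1.54 + £0.65 + £0.64 + £0.60 + £1.45 + £0.53 + £0.93 = £10.72

£10.72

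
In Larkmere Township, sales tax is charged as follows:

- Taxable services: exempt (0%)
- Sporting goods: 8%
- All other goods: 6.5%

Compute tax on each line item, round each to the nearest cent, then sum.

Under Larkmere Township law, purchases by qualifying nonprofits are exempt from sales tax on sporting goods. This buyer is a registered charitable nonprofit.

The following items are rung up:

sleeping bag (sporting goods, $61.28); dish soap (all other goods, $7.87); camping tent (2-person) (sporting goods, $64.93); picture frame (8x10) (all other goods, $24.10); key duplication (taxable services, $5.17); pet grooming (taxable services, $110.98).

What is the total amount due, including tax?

Sleeping bag $61.28: sporting goods, buyer-exempt → 0% → $0.00
Dish soap $7.87: all other goods → 6.5% → $0.51
Camping tent (2-person) $64.93: sporting goods, buyer-exempt → 0% → $0.00
Picture frame (8x10) $24.10: all other goods → 6.5% → $1.57
Key duplication $5.17: taxable services → 0% → $0.00
Pet grooming $110.98: taxable services → 0% → $0.00
Subtotal = $274.33; tax = $2.08; total due = $276.41

$276.41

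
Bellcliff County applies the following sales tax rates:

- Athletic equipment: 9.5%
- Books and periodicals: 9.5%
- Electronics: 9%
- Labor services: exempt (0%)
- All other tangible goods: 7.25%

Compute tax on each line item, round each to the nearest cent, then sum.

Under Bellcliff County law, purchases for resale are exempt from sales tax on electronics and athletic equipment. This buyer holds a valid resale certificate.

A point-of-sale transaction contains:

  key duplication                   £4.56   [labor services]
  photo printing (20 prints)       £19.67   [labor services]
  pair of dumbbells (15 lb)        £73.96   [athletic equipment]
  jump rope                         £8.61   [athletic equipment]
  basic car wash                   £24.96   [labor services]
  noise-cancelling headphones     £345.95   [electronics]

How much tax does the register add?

£0.00

Key duplication £4.56: labor services → 0% → £0.00
Photo printing (20 prints) £19.67: labor services → 0% → £0.00
Pair of dumbbells (15 lb) £73.96: athletic equipment, buyer-exempt → 0% → £0.00
Jump rope £8.61: athletic equipment, buyer-exempt → 0% → £0.00
Basic car wash £24.96: labor services → 0% → £0.00
Noise-cancelling headphones £345.95: electronics, buyer-exempt → 0% → £0.00
Total tax = £0.00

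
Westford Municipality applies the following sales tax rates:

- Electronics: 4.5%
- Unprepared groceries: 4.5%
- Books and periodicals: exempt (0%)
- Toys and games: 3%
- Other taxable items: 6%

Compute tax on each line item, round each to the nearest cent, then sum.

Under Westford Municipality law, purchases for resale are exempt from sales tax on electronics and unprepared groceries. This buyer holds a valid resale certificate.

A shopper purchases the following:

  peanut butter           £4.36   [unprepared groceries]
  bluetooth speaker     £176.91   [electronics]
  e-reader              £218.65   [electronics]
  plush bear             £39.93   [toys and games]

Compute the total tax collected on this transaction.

Peanut butter £4.36: unprepared groceries, buyer-exempt → 0% → £0.00
Bluetooth speaker £176.91: electronics, buyer-exempt → 0% → £0.00
E-reader £218.65: electronics, buyer-exempt → 0% → £0.00
Plush bear £39.93: toys and games → 3% → £1.20
Total tax = £1.20

£1.20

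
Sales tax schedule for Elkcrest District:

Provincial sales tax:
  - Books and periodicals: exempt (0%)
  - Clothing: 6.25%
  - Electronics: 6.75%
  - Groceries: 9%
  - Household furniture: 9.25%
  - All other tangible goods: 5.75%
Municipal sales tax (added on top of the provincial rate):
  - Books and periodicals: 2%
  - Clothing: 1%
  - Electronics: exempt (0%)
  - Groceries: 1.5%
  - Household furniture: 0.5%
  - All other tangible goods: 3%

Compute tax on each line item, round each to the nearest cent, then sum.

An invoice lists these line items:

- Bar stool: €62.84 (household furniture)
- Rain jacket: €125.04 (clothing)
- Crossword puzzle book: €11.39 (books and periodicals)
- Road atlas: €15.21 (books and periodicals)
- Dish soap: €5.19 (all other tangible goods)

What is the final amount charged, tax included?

Bar stool €62.84: household furniture → 9.25% + 0.5% municipal = 9.75% → €6.13
Rain jacket €125.04: clothing → 6.25% + 1% municipal = 7.25% → €9.07
Crossword puzzle book €11.39: books and periodicals → 0% + 2% municipal = 2% → €0.23
Road atlas €15.21: books and periodicals → 0% + 2% municipal = 2% → €0.30
Dish soap €5.19: all other tangible goods → 5.75% + 3% municipal = 8.75% → €0.45
Subtotal = €219.67; tax = €16.18; total due = €235.85

€235.85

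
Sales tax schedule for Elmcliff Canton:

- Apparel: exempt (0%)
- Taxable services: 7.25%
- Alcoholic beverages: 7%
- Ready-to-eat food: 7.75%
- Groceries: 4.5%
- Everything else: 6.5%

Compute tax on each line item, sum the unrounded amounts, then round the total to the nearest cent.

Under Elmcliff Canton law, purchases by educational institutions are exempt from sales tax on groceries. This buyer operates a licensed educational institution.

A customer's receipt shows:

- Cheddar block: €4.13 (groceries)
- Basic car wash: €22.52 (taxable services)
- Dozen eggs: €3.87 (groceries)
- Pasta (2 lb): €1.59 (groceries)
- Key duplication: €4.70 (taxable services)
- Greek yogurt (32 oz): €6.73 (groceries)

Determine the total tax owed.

Cheddar block €4.13: groceries, buyer-exempt → 0% → €0.00
Basic car wash €22.52: taxable services → 7.25% → €1.6327
Dozen eggs €3.87: groceries, buyer-exempt → 0% → €0.00
Pasta (2 lb) €1.59: groceries, buyer-exempt → 0% → €0.00
Key duplication €4.70: taxable services → 7.25% → €0.34075
Greek yogurt (32 oz) €6.73: groceries, buyer-exempt → 0% → €0.00
Unrounded tax sum = €1.97345 → €1.97

€1.97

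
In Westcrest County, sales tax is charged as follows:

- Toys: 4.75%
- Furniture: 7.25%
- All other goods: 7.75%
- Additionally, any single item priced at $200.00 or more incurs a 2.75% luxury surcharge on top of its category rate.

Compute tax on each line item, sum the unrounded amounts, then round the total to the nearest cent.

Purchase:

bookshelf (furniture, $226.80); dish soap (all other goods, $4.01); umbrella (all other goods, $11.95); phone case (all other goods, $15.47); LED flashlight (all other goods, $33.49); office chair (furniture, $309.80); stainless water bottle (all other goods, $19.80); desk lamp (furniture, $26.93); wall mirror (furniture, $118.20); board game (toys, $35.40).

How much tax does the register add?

Bookshelf $226.80: furniture → 7.25% + 2.75% surcharge = 10% → $22.68
Dish soap $4.01: all other goods → 7.75% → $0.310775
Umbrella $11.95: all other goods → 7.75% → $0.926125
Phone case $15.47: all other goods → 7.75% → $1.198925
LED flashlight $33.49: all other goods → 7.75% → $2.595475
Office chair $309.80: furniture → 7.25% + 2.75% surcharge = 10% → $30.98
Stainless water bottle $19.80: all other goods → 7.75% → $1.5345
Desk lamp $26.93: furniture → 7.25% → $1.952425
Wall mirror $118.20: furniture → 7.25% → $8.5695
Board game $35.40: toys → 4.75% → $1.6815
Unrounded tax sum = $72.429225 → $72.43

$72.43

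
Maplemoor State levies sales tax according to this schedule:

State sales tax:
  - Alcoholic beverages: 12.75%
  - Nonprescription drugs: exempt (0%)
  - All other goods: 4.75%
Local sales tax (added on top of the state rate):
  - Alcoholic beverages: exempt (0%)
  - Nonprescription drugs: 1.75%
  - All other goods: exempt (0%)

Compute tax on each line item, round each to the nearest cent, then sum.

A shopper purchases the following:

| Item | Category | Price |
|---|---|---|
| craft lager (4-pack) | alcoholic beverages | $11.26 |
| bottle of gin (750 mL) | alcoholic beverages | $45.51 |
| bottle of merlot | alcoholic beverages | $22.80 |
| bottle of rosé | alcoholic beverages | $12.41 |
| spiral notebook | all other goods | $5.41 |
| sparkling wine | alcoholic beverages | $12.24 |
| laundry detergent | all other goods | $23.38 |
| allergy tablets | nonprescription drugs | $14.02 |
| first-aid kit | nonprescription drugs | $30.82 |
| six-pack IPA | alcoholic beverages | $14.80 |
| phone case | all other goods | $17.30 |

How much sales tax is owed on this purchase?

Craft lager (4-pack) $11.26: alcoholic beverages → 12.75% + 0% local = 12.75% → $1.44
Bottle of gin (750 mL) $45.51: alcoholic beverages → 12.75% + 0% local = 12.75% → $5.80
Bottle of merlot $22.80: alcoholic beverages → 12.75% + 0% local = 12.75% → $2.91
Bottle of rosé $12.41: alcoholic beverages → 12.75% + 0% local = 12.75% → $1.58
Spiral notebook $5.41: all other goods → 4.75% + 0% local = 4.75% → $0.26
Sparkling wine $12.24: alcoholic beverages → 12.75% + 0% local = 12.75% → $1.56
Laundry detergent $23.38: all other goods → 4.75% + 0% local = 4.75% → $1.11
Allergy tablets $14.02: nonprescription drugs → 0% + 1.75% local = 1.75% → $0.25
First-aid kit $30.82: nonprescription drugs → 0% + 1.75% local = 1.75% → $0.54
Six-pack IPA $14.80: alcoholic beverages → 12.75% + 0% local = 12.75% → $1.89
Phone case $17.30: all other goods → 4.75% + 0% local = 4.75% → $0.82
Total tax = $1.44 + $5.80 + $2.91 + $1.58 + $0.26 + $1.56 + $1.11 + $0.25 + $0.54 + $1.89 + $0.82 = $18.16

$18.16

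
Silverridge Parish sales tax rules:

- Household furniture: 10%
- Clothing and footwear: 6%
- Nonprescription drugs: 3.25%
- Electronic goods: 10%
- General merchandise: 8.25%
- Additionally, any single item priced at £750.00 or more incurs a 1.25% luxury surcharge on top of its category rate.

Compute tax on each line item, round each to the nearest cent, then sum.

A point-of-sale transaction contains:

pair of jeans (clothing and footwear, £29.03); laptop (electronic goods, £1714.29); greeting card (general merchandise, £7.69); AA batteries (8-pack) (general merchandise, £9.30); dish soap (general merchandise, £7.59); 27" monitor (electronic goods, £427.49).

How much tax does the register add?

£239.38

Pair of jeans £29.03: clothing and footwear → 6% → £1.74
Laptop £1714.29: electronic goods → 10% + 1.25% surcharge = 11.25% → £192.86
Greeting card £7.69: general merchandise → 8.25% → £0.63
AA batteries (8-pack) £9.30: general merchandise → 8.25% → £0.77
Dish soap £7.59: general merchandise → 8.25% → £0.63
27" monitor £427.49: electronic goods → 10% → £42.75
Total tax = £1.74 + £192.86 + £0.63 + £0.77 + £0.63 + £42.75 = £239.38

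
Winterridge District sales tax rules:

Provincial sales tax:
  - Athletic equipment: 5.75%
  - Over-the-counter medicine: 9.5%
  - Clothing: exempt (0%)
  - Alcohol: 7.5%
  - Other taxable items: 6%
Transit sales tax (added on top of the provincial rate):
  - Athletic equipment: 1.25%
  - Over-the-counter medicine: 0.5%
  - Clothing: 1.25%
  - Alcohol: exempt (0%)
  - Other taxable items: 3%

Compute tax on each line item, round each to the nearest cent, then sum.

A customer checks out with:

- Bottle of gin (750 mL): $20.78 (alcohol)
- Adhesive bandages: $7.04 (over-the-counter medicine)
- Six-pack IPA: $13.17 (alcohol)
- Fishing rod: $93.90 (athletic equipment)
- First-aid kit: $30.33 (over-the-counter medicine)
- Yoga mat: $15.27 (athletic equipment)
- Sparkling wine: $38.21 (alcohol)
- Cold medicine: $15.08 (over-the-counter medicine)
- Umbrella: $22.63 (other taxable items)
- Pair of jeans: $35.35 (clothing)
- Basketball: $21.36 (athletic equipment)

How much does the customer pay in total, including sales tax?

$335.40

Bottle of gin (750 mL) $20.78: alcohol → 7.5% + 0% transit = 7.5% → $1.56
Adhesive bandages $7.04: over-the-counter medicine → 9.5% + 0.5% transit = 10% → $0.70
Six-pack IPA $13.17: alcohol → 7.5% + 0% transit = 7.5% → $0.99
Fishing rod $93.90: athletic equipment → 5.75% + 1.25% transit = 7% → $6.57
First-aid kit $30.33: over-the-counter medicine → 9.5% + 0.5% transit = 10% → $3.03
Yoga mat $15.27: athletic equipment → 5.75% + 1.25% transit = 7% → $1.07
Sparkling wine $38.21: alcohol → 7.5% + 0% transit = 7.5% → $2.87
Cold medicine $15.08: over-the-counter medicine → 9.5% + 0.5% transit = 10% → $1.51
Umbrella $22.63: other taxable items → 6% + 3% transit = 9% → $2.04
Pair of jeans $35.35: clothing → 0% + 1.25% transit = 1.25% → $0.44
Basketball $21.36: athletic equipment → 5.75% + 1.25% transit = 7% → $1.50
Subtotal = $313.12; tax = $22.28; total due = $335.40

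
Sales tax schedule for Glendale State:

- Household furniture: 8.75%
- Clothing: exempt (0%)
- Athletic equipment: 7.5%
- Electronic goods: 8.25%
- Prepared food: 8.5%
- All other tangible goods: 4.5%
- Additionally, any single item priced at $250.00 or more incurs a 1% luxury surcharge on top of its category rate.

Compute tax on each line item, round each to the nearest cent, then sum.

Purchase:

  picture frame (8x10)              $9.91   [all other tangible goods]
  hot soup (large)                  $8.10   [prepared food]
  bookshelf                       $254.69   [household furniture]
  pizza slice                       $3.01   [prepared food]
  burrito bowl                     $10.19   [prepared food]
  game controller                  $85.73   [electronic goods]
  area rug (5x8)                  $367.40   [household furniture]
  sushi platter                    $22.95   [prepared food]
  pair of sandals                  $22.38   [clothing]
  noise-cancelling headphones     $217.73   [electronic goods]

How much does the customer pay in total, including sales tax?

$1091.99

Picture frame (8x10) $9.91: all other tangible goods → 4.5% → $0.45
Hot soup (large) $8.10: prepared food → 8.5% → $0.69
Bookshelf $254.69: household furniture → 8.75% + 1% surcharge = 9.75% → $24.83
Pizza slice $3.01: prepared food → 8.5% → $0.26
Burrito bowl $10.19: prepared food → 8.5% → $0.87
Game controller $85.73: electronic goods → 8.25% → $7.07
Area rug (5x8) $367.40: household furniture → 8.75% + 1% surcharge = 9.75% → $35.82
Sushi platter $22.95: prepared food → 8.5% → $1.95
Pair of sandals $22.38: clothing → 0% → $0.00
Noise-cancelling headphones $217.73: electronic goods → 8.25% → $17.96
Subtotal = $1002.09; tax = $89.90; total due = $1091.99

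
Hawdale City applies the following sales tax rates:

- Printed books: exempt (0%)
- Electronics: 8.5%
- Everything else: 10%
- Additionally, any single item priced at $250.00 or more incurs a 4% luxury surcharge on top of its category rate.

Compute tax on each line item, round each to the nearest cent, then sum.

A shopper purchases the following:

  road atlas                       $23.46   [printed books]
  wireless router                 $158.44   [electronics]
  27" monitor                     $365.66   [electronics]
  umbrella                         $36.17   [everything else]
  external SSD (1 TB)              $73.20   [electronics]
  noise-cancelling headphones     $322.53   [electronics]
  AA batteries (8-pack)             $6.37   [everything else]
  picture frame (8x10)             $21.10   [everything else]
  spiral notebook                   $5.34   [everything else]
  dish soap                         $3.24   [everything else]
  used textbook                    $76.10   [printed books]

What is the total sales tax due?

Road atlas $23.46: printed books → 0% → $0.00
Wireless router $158.44: electronics → 8.5% → $13.47
27" monitor $365.66: electronics → 8.5% + 4% surcharge = 12.5% → $45.71
Umbrella $36.17: everything else → 10% → $3.62
External SSD (1 TB) $73.20: electronics → 8.5% → $6.22
Noise-cancelling headphones $322.53: electronics → 8.5% + 4% surcharge = 12.5% → $40.32
AA batteries (8-pack) $6.37: everything else → 10% → $0.64
Picture frame (8x10) $21.10: everything else → 10% → $2.11
Spiral notebook $5.34: everything else → 10% → $0.53
Dish soap $3.24: everything else → 10% → $0.32
Used textbook $76.10: printed books → 0% → $0.00
Total tax = $13.47 + $45.71 + $3.62 + $6.22 + $40.32 + $0.64 + $2.11 + $0.53 + $0.32 = $112.94

$112.94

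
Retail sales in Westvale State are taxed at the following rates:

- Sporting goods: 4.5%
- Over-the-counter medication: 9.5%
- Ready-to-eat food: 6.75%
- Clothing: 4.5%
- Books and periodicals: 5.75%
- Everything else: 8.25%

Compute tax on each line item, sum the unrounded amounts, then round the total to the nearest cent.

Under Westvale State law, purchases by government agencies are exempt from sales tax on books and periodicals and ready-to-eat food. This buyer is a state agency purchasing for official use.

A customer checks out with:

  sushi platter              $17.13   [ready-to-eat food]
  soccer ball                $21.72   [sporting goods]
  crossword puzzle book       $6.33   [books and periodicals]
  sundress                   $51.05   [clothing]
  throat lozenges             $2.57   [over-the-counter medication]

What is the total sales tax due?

Sushi platter $17.13: ready-to-eat food, buyer-exempt → 0% → $0.00
Soccer ball $21.72: sporting goods → 4.5% → $0.9774
Crossword puzzle book $6.33: books and periodicals, buyer-exempt → 0% → $0.00
Sundress $51.05: clothing → 4.5% → $2.29725
Throat lozenges $2.57: over-the-counter medication → 9.5% → $0.24415
Unrounded tax sum = $3.5188 → $3.52

$3.52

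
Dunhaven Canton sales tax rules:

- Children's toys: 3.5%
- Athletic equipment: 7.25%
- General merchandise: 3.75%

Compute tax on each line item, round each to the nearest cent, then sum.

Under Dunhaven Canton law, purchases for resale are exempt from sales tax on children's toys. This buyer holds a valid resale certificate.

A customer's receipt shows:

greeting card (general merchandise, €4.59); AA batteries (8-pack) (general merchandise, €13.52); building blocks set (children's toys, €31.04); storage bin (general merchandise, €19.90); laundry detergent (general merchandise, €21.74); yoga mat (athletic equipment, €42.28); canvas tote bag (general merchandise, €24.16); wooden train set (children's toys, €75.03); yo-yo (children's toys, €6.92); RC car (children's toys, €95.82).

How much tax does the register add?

Greeting card €4.59: general merchandise → 3.75% → €0.17
AA batteries (8-pack) €13.52: general merchandise → 3.75% → €0.51
Building blocks set €31.04: children's toys, buyer-exempt → 0% → €0.00
Storage bin €19.90: general merchandise → 3.75% → €0.75
Laundry detergent €21.74: general merchandise → 3.75% → €0.82
Yoga mat €42.28: athletic equipment → 7.25% → €3.07
Canvas tote bag €24.16: general merchandise → 3.75% → €0.91
Wooden train set €75.03: children's toys, buyer-exempt → 0% → €0.00
Yo-yo €6.92: children's toys, buyer-exempt → 0% → €0.00
RC car €95.82: children's toys, buyer-exempt → 0% → €0.00
Total tax = €0.17 + €0.51 + €0.75 + €0.82 + €3.07 + €0.91 = €6.23

€6.23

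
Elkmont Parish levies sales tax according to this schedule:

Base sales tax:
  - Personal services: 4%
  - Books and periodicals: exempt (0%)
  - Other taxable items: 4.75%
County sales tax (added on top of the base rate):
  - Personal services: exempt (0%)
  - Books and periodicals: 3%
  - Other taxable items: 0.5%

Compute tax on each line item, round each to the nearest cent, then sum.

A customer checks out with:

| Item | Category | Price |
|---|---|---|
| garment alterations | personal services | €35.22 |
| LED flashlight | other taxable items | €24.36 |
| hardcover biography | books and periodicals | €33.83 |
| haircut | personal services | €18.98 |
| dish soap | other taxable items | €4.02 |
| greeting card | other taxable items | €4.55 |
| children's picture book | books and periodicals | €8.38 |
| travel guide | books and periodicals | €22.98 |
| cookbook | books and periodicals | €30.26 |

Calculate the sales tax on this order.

Garment alterations €35.22: personal services → 4% + 0% county = 4% → €1.41
LED flashlight €24.36: other taxable items → 4.75% + 0.5% county = 5.25% → €1.28
Hardcover biography €33.83: books and periodicals → 0% + 3% county = 3% → €1.01
Haircut €18.98: personal services → 4% + 0% county = 4% → €0.76
Dish soap €4.02: other taxable items → 4.75% + 0.5% county = 5.25% → €0.21
Greeting card €4.55: other taxable items → 4.75% + 0.5% county = 5.25% → €0.24
Children's picture book €8.38: books and periodicals → 0% + 3% county = 3% → €0.25
Travel guide €22.98: books and periodicals → 0% + 3% county = 3% → €0.69
Cookbook €30.26: books and periodicals → 0% + 3% county = 3% → €0.91
Total tax = €1.41 + €1.28 + €1.01 + €0.76 + €0.21 + €0.24 + €0.25 + €0.69 + €0.91 = €6.76

€6.76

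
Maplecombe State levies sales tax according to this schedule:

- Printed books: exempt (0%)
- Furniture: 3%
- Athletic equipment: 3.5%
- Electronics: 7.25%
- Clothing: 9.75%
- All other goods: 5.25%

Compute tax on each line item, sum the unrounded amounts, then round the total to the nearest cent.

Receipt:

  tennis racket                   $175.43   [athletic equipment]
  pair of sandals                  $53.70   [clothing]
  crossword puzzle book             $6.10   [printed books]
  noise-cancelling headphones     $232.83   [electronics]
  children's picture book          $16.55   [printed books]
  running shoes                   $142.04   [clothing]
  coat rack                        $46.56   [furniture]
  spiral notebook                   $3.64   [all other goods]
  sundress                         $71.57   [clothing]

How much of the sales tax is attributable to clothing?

Pair of sandals $53.70: clothing → 9.75% → $5.23575
Running shoes $142.04: clothing → 9.75% → $13.8489
Sundress $71.57: clothing → 9.75% → $6.978075
Tax on clothing: unrounded sum = $26.062725 → $26.06

$26.06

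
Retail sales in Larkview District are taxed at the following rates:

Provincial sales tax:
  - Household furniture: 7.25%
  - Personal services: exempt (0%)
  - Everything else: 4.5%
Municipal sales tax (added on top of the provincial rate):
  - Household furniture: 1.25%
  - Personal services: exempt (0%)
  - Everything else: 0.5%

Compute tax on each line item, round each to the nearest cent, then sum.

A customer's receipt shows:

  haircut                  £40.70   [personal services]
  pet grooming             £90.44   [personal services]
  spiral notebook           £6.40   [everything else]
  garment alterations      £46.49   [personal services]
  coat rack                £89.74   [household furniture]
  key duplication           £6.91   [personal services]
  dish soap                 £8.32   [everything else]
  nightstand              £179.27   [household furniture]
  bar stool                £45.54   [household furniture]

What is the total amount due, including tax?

£541.29

Haircut £40.70: personal services → 0% + 0% municipal = 0% → £0.00
Pet grooming £90.44: personal services → 0% + 0% municipal = 0% → £0.00
Spiral notebook £6.40: everything else → 4.5% + 0.5% municipal = 5% → £0.32
Garment alterations £46.49: personal services → 0% + 0% municipal = 0% → £0.00
Coat rack £89.74: household furniture → 7.25% + 1.25% municipal = 8.5% → £7.63
Key duplication £6.91: personal services → 0% + 0% municipal = 0% → £0.00
Dish soap £8.32: everything else → 4.5% + 0.5% municipal = 5% → £0.42
Nightstand £179.27: household furniture → 7.25% + 1.25% municipal = 8.5% → £15.24
Bar stool £45.54: household furniture → 7.25% + 1.25% municipal = 8.5% → £3.87
Subtotal = £513.81; tax = £27.48; total due = £541.29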